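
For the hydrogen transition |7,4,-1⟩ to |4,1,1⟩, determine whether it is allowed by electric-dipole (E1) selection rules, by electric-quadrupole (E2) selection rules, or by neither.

Δl = 1 − 4 = -3; l_i + l_f = 5.
Δm_l = +2.
E1 (Δl = ±1, |Δm_l| ≤ 1): not satisfied.
E2 (Δl = 0,±2, l_i+l_f ≥ 2, |Δm_l| ≤ 2): not satisfied.

neither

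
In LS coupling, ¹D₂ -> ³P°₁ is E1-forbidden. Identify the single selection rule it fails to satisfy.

the ΔS = 0 rule

Initial level: S=0, L=2, J=2, parity even. Final level: S=1, L=1, J=1, parity odd.
ΔJ = 0, ±1 (not J=0↔0): J: 2 → 1, ΔJ = -1 — ✓.
Parity must change: even → odd — ✓.
ΔS = 0: S: 0 → 1 — ✗.
ΔL = 0, ±1 (not L=0↔0): L: 2 → 1, ΔL = -1 — ✓.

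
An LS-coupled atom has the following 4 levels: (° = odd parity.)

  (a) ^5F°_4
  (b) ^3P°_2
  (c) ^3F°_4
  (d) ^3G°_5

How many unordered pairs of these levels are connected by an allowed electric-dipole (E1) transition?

0

(a)–(b): forbidden (parity, ΔS, ΔL, ΔJ).
(a)–(c): forbidden (parity, ΔS).
(a)–(d): forbidden (parity, ΔS).
(b)–(c): forbidden (parity, ΔL, ΔJ).
(b)–(d): forbidden (parity, ΔL, ΔJ).
(c)–(d): forbidden (parity).
Allowed pairs: 0 of 6.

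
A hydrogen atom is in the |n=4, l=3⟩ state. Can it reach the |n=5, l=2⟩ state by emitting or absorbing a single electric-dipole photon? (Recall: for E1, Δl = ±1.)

allowed

Initial l = 3, final l = 2, so Δl = -1. E1 requires Δl = ±1: ✓.
All E1 selection rules are satisfied.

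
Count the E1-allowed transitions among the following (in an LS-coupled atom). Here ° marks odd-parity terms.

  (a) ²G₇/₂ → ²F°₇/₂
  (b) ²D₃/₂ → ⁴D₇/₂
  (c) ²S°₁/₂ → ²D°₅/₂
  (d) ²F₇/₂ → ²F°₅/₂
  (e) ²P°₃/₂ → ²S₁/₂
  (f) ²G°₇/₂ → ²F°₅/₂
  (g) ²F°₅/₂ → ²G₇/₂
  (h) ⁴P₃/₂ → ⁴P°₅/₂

(a) allowed
(b) forbidden (parity, ΔS, ΔJ fail)
(c) forbidden (parity, ΔL, ΔJ fail)
(d) allowed
(e) allowed
(f) forbidden (parity fails)
(g) allowed
(h) allowed
Total allowed: 5 of 8.

5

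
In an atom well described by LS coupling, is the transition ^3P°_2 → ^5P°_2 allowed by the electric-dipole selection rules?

forbidden

Reading off the term symbols: S 1→2, L 1→1, J 2→2, parity odd→odd.
Parity must change: odd → odd — violated.
ΔS = 0: S: 1 → 2 — violated.
ΔL = 0, ±1 (not L=0↔0): L: 1 → 1, ΔL = +0 — satisfied.
ΔJ = 0, ±1 (not J=0↔0): J: 2 → 2, ΔJ = +0 — satisfied.
Rule(s) violated: parity, ΔS.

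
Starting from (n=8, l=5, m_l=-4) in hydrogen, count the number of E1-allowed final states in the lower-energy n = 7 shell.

5

E1 requires Δl = ±1, so l_f ∈ {4, 6}; with 0 ≤ l_f ≤ n_f−1 = 6, the allowed l_f values are {4, 6}.
For l_f = 4: m_f ∈ {m_i−1, m_i, m_i+1} ∩ [−4, 4] = {-4, -3} → 2 states.
For l_f = 6: m_f ∈ {m_i−1, m_i, m_i+1} ∩ [−6, 6] = {-5, -4, -3} → 3 states.
Total: 5.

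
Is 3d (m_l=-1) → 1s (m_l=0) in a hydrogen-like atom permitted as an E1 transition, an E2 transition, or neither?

Δl = 0 − 2 = -2; l_i + l_f = 2.
Δm_l = +1.
E1 (Δl = ±1, |Δm_l| ≤ 1): not satisfied.
E2 (Δl = 0,±2, l_i+l_f ≥ 2, |Δm_l| ≤ 2): satisfied.

E2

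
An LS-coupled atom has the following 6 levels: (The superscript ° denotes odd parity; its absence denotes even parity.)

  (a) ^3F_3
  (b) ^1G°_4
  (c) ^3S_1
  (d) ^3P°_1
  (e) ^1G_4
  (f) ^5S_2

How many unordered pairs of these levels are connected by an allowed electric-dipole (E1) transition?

2

(a)–(b): forbidden (ΔS).
(a)–(c): forbidden (parity, ΔL, ΔJ).
(a)–(d): forbidden (ΔL, ΔJ).
(a)–(e): forbidden (parity, ΔS).
(a)–(f): forbidden (parity, ΔS, ΔL).
(b)–(c): forbidden (ΔS, ΔL, ΔJ).
(b)–(d): forbidden (parity, ΔS, ΔL, ΔJ).
(b)–(e): allowed.
(b)–(f): forbidden (ΔS, ΔL, ΔJ).
(c)–(d): allowed.
(c)–(e): forbidden (parity, ΔS, ΔL, ΔJ).
(c)–(f): forbidden (parity, ΔS, ΔL).
(d)–(e): forbidden (ΔS, ΔL, ΔJ).
(d)–(f): forbidden (ΔS).
(e)–(f): forbidden (parity, ΔS, ΔL, ΔJ).
Allowed pairs: 2 of 15.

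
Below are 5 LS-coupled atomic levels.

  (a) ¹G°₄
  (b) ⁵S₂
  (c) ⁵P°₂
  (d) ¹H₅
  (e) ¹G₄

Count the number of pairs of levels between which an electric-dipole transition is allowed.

3

(a)–(b): forbidden (ΔS, ΔL, ΔJ).
(a)–(c): forbidden (parity, ΔS, ΔL, ΔJ).
(a)–(d): allowed.
(a)–(e): allowed.
(b)–(c): allowed.
(b)–(d): forbidden (parity, ΔS, ΔL, ΔJ).
(b)–(e): forbidden (parity, ΔS, ΔL, ΔJ).
(c)–(d): forbidden (ΔS, ΔL, ΔJ).
(c)–(e): forbidden (ΔS, ΔL, ΔJ).
(d)–(e): forbidden (parity).
Allowed pairs: 3 of 10.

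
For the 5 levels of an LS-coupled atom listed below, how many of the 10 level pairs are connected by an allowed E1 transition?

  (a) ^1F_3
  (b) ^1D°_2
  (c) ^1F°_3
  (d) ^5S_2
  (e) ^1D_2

4

(a)–(b): allowed.
(a)–(c): allowed.
(a)–(d): forbidden (parity, ΔS, ΔL).
(a)–(e): forbidden (parity).
(b)–(c): forbidden (parity).
(b)–(d): forbidden (ΔS, ΔL).
(b)–(e): allowed.
(c)–(d): forbidden (ΔS, ΔL).
(c)–(e): allowed.
(d)–(e): forbidden (parity, ΔS, ΔL).
Allowed pairs: 4 of 10.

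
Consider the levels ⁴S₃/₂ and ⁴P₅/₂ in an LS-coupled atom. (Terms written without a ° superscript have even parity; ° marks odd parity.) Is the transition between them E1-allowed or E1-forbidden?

forbidden

Initial level: S=3/2, L=0, J=3/2, parity even. Final level: S=3/2, L=1, J=5/2, parity even.
ΔS = 0: S: 3/2 → 3/2 — satisfied.
ΔJ = 0, ±1 (not J=0↔0): J: 3/2 → 5/2, ΔJ = +1 — satisfied.
ΔL = 0, ±1 (not L=0↔0): L: 0 → 1, ΔL = +1 — satisfied.
Parity must change: even → even — violated.
Rule(s) violated: parity.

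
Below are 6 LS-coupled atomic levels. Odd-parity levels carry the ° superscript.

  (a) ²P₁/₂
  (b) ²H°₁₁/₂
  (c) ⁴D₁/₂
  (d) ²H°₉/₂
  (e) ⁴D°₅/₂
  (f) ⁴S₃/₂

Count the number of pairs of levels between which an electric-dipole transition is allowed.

0

(a)–(b): forbidden (ΔL, ΔJ).
(a)–(c): forbidden (parity, ΔS).
(a)–(d): forbidden (ΔL, ΔJ).
(a)–(e): forbidden (ΔS, ΔJ).
(a)–(f): forbidden (parity, ΔS).
(b)–(c): forbidden (ΔS, ΔL, ΔJ).
(b)–(d): forbidden (parity).
(b)–(e): forbidden (parity, ΔS, ΔL, ΔJ).
(b)–(f): forbidden (ΔS, ΔL, ΔJ).
(c)–(d): forbidden (ΔS, ΔL, ΔJ).
(c)–(e): forbidden (ΔJ).
(c)–(f): forbidden (parity, ΔL).
(d)–(e): forbidden (parity, ΔS, ΔL, ΔJ).
(d)–(f): forbidden (ΔS, ΔL, ΔJ).
(e)–(f): forbidden (ΔL).
Allowed pairs: 0 of 15.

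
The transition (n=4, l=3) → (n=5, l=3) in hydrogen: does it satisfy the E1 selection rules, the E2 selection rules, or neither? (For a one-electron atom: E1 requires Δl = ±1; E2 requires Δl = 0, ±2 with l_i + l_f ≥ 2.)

E2

Δl = 3 − 3 = +0; l_i + l_f = 6.
E1 (Δl = ±1): not satisfied.
E2 (Δl = 0,±2, l_i+l_f ≥ 2): satisfied.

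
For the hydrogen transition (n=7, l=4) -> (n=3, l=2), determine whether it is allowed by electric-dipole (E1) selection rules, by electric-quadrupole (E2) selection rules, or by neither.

Δl = 2 − 4 = -2; l_i + l_f = 6.
E1 (Δl = ±1): not satisfied.
E2 (Δl = 0,±2, l_i+l_f ≥ 2): satisfied.

E2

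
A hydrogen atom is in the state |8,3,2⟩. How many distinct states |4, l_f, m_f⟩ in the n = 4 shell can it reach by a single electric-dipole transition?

2

E1 requires Δl = ±1, so l_f ∈ {2, 4}; with 0 ≤ l_f ≤ n_f−1 = 3, the allowed l_f values are {2}.
For l_f = 2: m_f ∈ {m_i−1, m_i, m_i+1} ∩ [−2, 2] = {1, 2} → 2 states.
Total: 2.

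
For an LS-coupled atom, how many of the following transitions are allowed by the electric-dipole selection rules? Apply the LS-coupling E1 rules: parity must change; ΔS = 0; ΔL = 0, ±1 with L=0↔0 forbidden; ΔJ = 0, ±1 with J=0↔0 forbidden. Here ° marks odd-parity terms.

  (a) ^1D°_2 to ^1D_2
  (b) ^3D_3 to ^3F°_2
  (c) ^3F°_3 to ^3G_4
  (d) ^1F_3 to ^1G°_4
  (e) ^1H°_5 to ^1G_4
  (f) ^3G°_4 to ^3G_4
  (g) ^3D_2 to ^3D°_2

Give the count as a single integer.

(a) allowed
(b) allowed
(c) allowed
(d) allowed
(e) allowed
(f) allowed
(g) allowed
Total allowed: 7 of 7.

7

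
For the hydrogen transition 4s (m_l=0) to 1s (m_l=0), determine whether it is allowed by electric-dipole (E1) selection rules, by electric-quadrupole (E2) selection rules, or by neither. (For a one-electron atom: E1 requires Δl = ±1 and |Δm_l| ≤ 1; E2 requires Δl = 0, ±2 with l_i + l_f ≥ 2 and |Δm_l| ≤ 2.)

Δl = 0 − 0 = +0; l_i + l_f = 0.
Δm_l = +0.
E1 (Δl = ±1, |Δm_l| ≤ 1): not satisfied.
E2 (Δl = 0,±2, l_i+l_f ≥ 2, |Δm_l| ≤ 2): not satisfied.

neither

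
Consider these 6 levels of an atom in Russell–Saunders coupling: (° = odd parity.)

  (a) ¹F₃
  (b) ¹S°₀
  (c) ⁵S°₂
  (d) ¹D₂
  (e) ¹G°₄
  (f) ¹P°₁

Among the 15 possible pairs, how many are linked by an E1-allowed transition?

(a)–(b): forbidden (ΔL, ΔJ).
(a)–(c): forbidden (ΔS, ΔL).
(a)–(d): forbidden (parity).
(a)–(e): allowed.
(a)–(f): forbidden (ΔL, ΔJ).
(b)–(c): forbidden (parity, ΔS, ΔL, ΔJ).
(b)–(d): forbidden (ΔL, ΔJ).
(b)–(e): forbidden (parity, ΔL, ΔJ).
(b)–(f): forbidden (parity).
(c)–(d): forbidden (ΔS, ΔL).
(c)–(e): forbidden (parity, ΔS, ΔL, ΔJ).
(c)–(f): forbidden (parity, ΔS).
(d)–(e): forbidden (ΔL, ΔJ).
(d)–(f): allowed.
(e)–(f): forbidden (parity, ΔL, ΔJ).
Allowed pairs: 2 of 15.

2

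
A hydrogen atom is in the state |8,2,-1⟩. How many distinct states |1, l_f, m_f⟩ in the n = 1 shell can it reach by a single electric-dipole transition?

0

E1 requires l_f ∈ {1, 3}, but neither lies in [0, 0], so no final state is reachable.
Total: 0.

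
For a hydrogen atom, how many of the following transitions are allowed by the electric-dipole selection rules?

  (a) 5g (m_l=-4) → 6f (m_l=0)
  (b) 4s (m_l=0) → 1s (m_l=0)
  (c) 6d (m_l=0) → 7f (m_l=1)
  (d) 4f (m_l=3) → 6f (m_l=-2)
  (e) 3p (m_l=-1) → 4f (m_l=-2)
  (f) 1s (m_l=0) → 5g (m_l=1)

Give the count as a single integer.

(a) forbidden — Δm_l = +4 (E1 requires Δm_l = 0, ±1)
(b) forbidden — Δl = +0 (E1 requires Δl = ±1)
(c) allowed
(d) forbidden — Δl = +0 (E1 requires Δl = ±1); Δm_l = -5 (E1 requires Δm_l = 0, ±1)
(e) forbidden — Δl = +2 (E1 requires Δl = ±1)
(f) forbidden — Δl = +4 (E1 requires Δl = ±1)
Total allowed: 1 of 6.

1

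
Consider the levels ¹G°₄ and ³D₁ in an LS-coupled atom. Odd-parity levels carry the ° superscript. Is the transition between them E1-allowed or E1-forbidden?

Parity must change: odd → even — ✓.
ΔS = 0: S: 0 → 1 — ✗.
ΔL = 0, ±1 (not L=0↔0): L: 4 → 2, ΔL = -2 — ✗.
ΔJ = 0, ±1 (not J=0↔0): J: 4 → 1, ΔJ = -3 — ✗.
Rule(s) violated: ΔS, ΔL, ΔJ.

forbidden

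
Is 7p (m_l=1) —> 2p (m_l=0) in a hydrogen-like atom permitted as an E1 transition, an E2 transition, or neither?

Δl = 1 − 1 = +0; l_i + l_f = 2.
Δm_l = -1.
E1 (Δl = ±1, |Δm_l| ≤ 1): not satisfied.
E2 (Δl = 0,±2, l_i+l_f ≥ 2, |Δm_l| ≤ 2): satisfied.

E2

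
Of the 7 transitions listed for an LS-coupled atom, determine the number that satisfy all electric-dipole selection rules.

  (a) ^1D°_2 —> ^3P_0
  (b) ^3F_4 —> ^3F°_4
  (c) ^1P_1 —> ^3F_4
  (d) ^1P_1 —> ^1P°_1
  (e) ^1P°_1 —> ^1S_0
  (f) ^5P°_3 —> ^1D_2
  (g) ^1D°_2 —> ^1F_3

(a) forbidden (ΔS, ΔJ fail)
(b) allowed
(c) forbidden (parity, ΔS, ΔL, ΔJ fail)
(d) allowed
(e) allowed
(f) forbidden (ΔS fails)
(g) allowed
Total allowed: 4 of 7.

4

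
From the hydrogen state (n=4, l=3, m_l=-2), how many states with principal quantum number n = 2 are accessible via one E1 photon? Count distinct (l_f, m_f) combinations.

E1 requires l_f ∈ {2, 4}, but neither lies in [0, 1], so no final state is reachable.
Total: 0.

0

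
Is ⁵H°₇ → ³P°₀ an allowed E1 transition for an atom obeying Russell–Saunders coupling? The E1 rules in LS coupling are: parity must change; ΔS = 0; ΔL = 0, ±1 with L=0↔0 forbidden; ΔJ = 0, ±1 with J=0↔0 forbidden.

forbidden

Initial level: S=2, L=5, J=7, parity odd. Final level: S=1, L=1, J=0, parity odd.
Parity must change: odd → odd — ✗.
ΔS = 0: S: 2 → 1 — ✗.
ΔL = 0, ±1 (not L=0↔0): L: 5 → 1, ΔL = -4 — ✗.
ΔJ = 0, ±1 (not J=0↔0): J: 7 → 0, ΔJ = -7 — ✗.
Rule(s) violated: parity, ΔS, ΔL, ΔJ.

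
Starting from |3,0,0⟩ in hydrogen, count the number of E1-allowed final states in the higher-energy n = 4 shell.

3

E1 requires Δl = ±1, so l_f ∈ {-1, 1}; with 0 ≤ l_f ≤ n_f−1 = 3, the allowed l_f values are {1}.
For l_f = 1: m_f ∈ {m_i−1, m_i, m_i+1} ∩ [−1, 1] = {-1, 0, 1} → 3 states.
Total: 3.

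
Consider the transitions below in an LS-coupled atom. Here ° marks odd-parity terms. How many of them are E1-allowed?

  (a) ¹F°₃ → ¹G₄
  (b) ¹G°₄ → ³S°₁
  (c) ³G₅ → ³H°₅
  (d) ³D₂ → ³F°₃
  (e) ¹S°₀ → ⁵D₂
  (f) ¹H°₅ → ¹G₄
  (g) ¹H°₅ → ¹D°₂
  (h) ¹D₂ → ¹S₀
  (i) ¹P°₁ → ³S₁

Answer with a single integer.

4

(a) allowed
(b) forbidden (parity, ΔS, ΔL, ΔJ fail)
(c) allowed
(d) allowed
(e) forbidden (ΔS, ΔL, ΔJ fail)
(f) allowed
(g) forbidden (parity, ΔL, ΔJ fail)
(h) forbidden (parity, ΔL, ΔJ fail)
(i) forbidden (ΔS fails)
Total allowed: 4 of 9.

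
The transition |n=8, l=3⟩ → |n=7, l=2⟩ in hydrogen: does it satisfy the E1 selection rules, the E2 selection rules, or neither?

Δl = 2 − 3 = -1; l_i + l_f = 5.
E1 (Δl = ±1): satisfied.
E2 (Δl = 0,±2, l_i+l_f ≥ 2): not satisfied.

E1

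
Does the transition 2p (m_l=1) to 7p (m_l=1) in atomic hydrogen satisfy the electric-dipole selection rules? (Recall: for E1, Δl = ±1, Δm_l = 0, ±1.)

l: 1 → 1 (Δl = +0). Δl = ±1 fails.
m_l: 1 → 1 (Δm_l = +0). |Δm_l| ≤ 1 ok.
The transition is electric-dipole forbidden.

forbidden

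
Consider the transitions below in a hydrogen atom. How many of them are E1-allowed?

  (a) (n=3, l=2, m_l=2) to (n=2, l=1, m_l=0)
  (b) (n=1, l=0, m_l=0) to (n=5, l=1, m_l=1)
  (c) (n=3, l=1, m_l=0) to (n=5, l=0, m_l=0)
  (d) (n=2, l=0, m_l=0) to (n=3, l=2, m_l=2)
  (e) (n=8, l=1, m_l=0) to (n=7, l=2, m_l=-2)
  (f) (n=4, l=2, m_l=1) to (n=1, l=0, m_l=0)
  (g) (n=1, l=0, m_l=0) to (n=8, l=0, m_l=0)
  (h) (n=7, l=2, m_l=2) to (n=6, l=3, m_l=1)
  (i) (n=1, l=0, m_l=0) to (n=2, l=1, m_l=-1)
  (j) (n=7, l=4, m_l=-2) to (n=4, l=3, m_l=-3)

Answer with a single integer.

5

(a) forbidden — Δm_l = -2 (E1 requires Δm_l = 0, ±1)
(b) allowed
(c) allowed
(d) forbidden — Δl = +2 (E1 requires Δl = ±1); Δm_l = +2 (E1 requires Δm_l = 0, ±1)
(e) forbidden — Δm_l = -2 (E1 requires Δm_l = 0, ±1)
(f) forbidden — Δl = -2 (E1 requires Δl = ±1)
(g) forbidden — Δl = +0 (E1 requires Δl = ±1)
(h) allowed
(i) allowed
(j) allowed
Total allowed: 5 of 10.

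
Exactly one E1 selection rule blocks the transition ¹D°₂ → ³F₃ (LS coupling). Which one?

Parity must change: odd → even — passes.
ΔS = 0: S: 0 → 1 — fails.
ΔL = 0, ±1 (not L=0↔0): L: 2 → 3, ΔL = +1 — passes.
ΔJ = 0, ±1 (not J=0↔0): J: 2 → 3, ΔJ = +1 — passes.

the ΔS = 0 rule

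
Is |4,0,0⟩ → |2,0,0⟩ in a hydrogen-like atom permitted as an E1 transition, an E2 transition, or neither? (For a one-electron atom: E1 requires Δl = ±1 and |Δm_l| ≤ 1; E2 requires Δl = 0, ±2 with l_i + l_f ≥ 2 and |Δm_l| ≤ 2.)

neither

Δl = 0 − 0 = +0; l_i + l_f = 0.
Δm_l = +0.
E1 (Δl = ±1, |Δm_l| ≤ 1): not satisfied.
E2 (Δl = 0,±2, l_i+l_f ≥ 2, |Δm_l| ≤ 2): not satisfied.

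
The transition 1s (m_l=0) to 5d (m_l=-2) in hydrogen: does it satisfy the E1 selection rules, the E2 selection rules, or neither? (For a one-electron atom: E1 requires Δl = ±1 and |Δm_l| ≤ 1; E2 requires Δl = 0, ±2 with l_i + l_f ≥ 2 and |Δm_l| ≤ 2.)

Δl = 2 − 0 = +2; l_i + l_f = 2.
Δm_l = -2.
E1 (Δl = ±1, |Δm_l| ≤ 1): not satisfied.
E2 (Δl = 0,±2, l_i+l_f ≥ 2, |Δm_l| ≤ 2): satisfied.

E2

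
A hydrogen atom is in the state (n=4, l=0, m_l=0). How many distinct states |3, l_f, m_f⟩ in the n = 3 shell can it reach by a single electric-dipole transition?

3

E1 requires Δl = ±1, so l_f ∈ {-1, 1}; with 0 ≤ l_f ≤ n_f−1 = 2, the allowed l_f values are {1}.
For l_f = 1: m_f ∈ {m_i−1, m_i, m_i+1} ∩ [−1, 1] = {-1, 0, 1} → 3 states.
Total: 3.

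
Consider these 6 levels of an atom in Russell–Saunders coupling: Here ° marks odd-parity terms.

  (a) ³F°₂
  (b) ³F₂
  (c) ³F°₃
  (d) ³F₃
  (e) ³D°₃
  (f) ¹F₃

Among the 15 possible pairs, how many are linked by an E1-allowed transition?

(a)–(b): allowed.
(a)–(c): forbidden (parity).
(a)–(d): allowed.
(a)–(e): forbidden (parity).
(a)–(f): forbidden (ΔS).
(b)–(c): allowed.
(b)–(d): forbidden (parity).
(b)–(e): allowed.
(b)–(f): forbidden (parity, ΔS).
(c)–(d): allowed.
(c)–(e): forbidden (parity).
(c)–(f): forbidden (ΔS).
(d)–(e): allowed.
(d)–(f): forbidden (parity, ΔS).
(e)–(f): forbidden (ΔS).
Allowed pairs: 6 of 15.

6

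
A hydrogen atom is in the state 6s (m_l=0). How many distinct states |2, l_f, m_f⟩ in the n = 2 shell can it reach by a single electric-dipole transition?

E1 requires Δl = ±1, so l_f ∈ {-1, 1}; with 0 ≤ l_f ≤ n_f−1 = 1, the allowed l_f values are {1}.
For l_f = 1: m_f ∈ {m_i−1, m_i, m_i+1} ∩ [−1, 1] = {-1, 0, 1} → 3 states.
Total: 3.

3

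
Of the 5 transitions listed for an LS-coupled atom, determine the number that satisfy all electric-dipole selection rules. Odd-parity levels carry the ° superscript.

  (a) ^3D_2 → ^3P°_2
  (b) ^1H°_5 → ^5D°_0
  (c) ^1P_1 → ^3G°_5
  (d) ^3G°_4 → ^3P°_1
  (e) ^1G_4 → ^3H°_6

1

(a) allowed
(b) forbidden (parity, ΔS, ΔL, ΔJ fail)
(c) forbidden (ΔS, ΔL, ΔJ fail)
(d) forbidden (parity, ΔL, ΔJ fail)
(e) forbidden (ΔS, ΔJ fail)
Total allowed: 1 of 5.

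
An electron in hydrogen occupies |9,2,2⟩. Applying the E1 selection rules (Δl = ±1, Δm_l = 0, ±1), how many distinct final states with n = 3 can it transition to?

E1 requires Δl = ±1, so l_f ∈ {1, 3}; with 0 ≤ l_f ≤ n_f−1 = 2, the allowed l_f values are {1}.
For l_f = 1: m_f ∈ {m_i−1, m_i, m_i+1} ∩ [−1, 1] = {1} → 1 state.
Total: 1.

1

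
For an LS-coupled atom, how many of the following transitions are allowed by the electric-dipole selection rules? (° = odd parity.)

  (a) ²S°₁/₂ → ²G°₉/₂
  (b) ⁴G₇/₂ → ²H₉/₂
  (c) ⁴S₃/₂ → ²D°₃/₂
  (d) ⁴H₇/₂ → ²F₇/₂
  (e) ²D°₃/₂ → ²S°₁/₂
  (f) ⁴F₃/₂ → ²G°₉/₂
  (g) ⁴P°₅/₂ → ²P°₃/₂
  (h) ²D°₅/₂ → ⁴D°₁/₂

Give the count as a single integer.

(a) forbidden (parity, ΔL, ΔJ fail)
(b) forbidden (parity, ΔS fail)
(c) forbidden (ΔS, ΔL fail)
(d) forbidden (parity, ΔS, ΔL fail)
(e) forbidden (parity, ΔL fail)
(f) forbidden (ΔS, ΔJ fail)
(g) forbidden (parity, ΔS fail)
(h) forbidden (parity, ΔS, ΔJ fail)
Total allowed: 0 of 8.

0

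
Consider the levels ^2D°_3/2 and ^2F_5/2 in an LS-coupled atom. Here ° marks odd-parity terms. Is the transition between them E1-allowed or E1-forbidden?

Initial level: S=1/2, L=2, J=3/2, parity odd. Final level: S=1/2, L=3, J=5/2, parity even.
Parity must change: odd → even — ok.
ΔS = 0: S: 1/2 → 1/2 — ok.
ΔL = 0, ±1 (not L=0↔0): L: 2 → 3, ΔL = +1 — ok.
ΔJ = 0, ±1 (not J=0↔0): J: 3/2 → 5/2, ΔJ = +1 — ok.
All four E1 rules are satisfied.

allowed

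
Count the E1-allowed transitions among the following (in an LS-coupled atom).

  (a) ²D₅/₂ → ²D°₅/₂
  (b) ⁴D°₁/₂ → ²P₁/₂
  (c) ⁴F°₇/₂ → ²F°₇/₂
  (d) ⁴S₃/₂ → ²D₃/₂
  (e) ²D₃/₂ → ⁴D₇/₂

(a) allowed
(b) forbidden (ΔS fails)
(c) forbidden (parity, ΔS fail)
(d) forbidden (parity, ΔS, ΔL fail)
(e) forbidden (parity, ΔS, ΔJ fail)
Total allowed: 1 of 5.

1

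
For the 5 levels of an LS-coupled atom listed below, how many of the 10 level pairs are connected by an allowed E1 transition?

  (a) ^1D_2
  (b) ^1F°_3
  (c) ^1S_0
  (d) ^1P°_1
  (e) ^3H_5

(a)–(b): allowed.
(a)–(c): forbidden (parity, ΔL, ΔJ).
(a)–(d): allowed.
(a)–(e): forbidden (parity, ΔS, ΔL, ΔJ).
(b)–(c): forbidden (ΔL, ΔJ).
(b)–(d): forbidden (parity, ΔL, ΔJ).
(b)–(e): forbidden (ΔS, ΔL, ΔJ).
(c)–(d): allowed.
(c)–(e): forbidden (parity, ΔS, ΔL, ΔJ).
(d)–(e): forbidden (ΔS, ΔL, ΔJ).
Allowed pairs: 3 of 10.

3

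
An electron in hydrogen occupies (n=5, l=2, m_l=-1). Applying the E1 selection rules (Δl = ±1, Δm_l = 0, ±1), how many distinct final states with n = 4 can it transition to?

5

E1 requires Δl = ±1, so l_f ∈ {1, 3}; with 0 ≤ l_f ≤ n_f−1 = 3, the allowed l_f values are {1, 3}.
For l_f = 1: m_f ∈ {m_i−1, m_i, m_i+1} ∩ [−1, 1] = {-1, 0} → 2 states.
For l_f = 3: m_f ∈ {m_i−1, m_i, m_i+1} ∩ [−3, 3] = {-2, -1, 0} → 3 states.
Total: 5.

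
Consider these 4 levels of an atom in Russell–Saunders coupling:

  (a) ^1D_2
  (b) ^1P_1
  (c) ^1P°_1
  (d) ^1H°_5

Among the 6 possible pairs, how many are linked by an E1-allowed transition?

(a)–(b): forbidden (parity).
(a)–(c): allowed.
(a)–(d): forbidden (ΔL, ΔJ).
(b)–(c): allowed.
(b)–(d): forbidden (ΔL, ΔJ).
(c)–(d): forbidden (parity, ΔL, ΔJ).
Allowed pairs: 2 of 6.

2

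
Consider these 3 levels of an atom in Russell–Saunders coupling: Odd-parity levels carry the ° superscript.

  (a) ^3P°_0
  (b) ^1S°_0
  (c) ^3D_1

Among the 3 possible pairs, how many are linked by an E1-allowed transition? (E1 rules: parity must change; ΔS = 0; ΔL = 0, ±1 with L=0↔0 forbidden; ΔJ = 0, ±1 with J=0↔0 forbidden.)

1

(a)–(b): forbidden (parity, ΔS, ΔJ).
(a)–(c): allowed.
(b)–(c): forbidden (ΔS, ΔL).
Allowed pairs: 1 of 3.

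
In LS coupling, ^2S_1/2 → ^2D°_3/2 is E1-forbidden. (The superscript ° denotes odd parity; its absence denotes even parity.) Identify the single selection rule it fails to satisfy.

the ΔL = 0, ±1 rule

ΔS = 0: S: 1/2 → 1/2 — passes.
Parity must change: even → odd — passes.
ΔL = 0, ±1 (not L=0↔0): L: 0 → 2, ΔL = +2 — fails.
ΔJ = 0, ±1 (not J=0↔0): J: 1/2 → 3/2, ΔJ = +1 — passes.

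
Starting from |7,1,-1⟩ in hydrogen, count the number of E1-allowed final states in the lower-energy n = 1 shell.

1

E1 requires Δl = ±1, so l_f ∈ {0, 2}; with 0 ≤ l_f ≤ n_f−1 = 0, the allowed l_f values are {0}.
For l_f = 0: m_f ∈ {m_i−1, m_i, m_i+1} ∩ [−0, 0] = {0} → 1 state.
Total: 1.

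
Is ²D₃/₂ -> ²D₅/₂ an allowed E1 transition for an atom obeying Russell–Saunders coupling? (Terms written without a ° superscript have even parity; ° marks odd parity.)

Reading off the term symbols: S 1/2→1/2, L 2→2, J 3/2→5/2, parity even→even.
Parity must change: even → even — violated.
ΔS = 0: S: 1/2 → 1/2 — satisfied.
ΔJ = 0, ±1 (not J=0↔0): J: 3/2 → 5/2, ΔJ = +1 — satisfied.
ΔL = 0, ±1 (not L=0↔0): L: 2 → 2, ΔL = +0 — satisfied.
Rule(s) violated: parity.

forbidden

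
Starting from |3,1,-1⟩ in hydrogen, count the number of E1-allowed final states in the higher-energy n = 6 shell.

E1 requires Δl = ±1, so l_f ∈ {0, 2}; with 0 ≤ l_f ≤ n_f−1 = 5, the allowed l_f values are {0, 2}.
For l_f = 0: m_f ∈ {m_i−1, m_i, m_i+1} ∩ [−0, 0] = {0} → 1 state.
For l_f = 2: m_f ∈ {m_i−1, m_i, m_i+1} ∩ [−2, 2] = {-2, -1, 0} → 3 states.
Total: 4.

4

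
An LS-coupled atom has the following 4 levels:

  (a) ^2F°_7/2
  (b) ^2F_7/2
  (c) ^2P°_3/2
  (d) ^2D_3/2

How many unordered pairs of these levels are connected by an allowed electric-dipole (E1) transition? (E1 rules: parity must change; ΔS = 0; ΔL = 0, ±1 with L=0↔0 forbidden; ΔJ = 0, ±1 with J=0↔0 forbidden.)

(a)–(b): allowed.
(a)–(c): forbidden (parity, ΔL, ΔJ).
(a)–(d): forbidden (ΔJ).
(b)–(c): forbidden (ΔL, ΔJ).
(b)–(d): forbidden (parity, ΔJ).
(c)–(d): allowed.
Allowed pairs: 2 of 6.

2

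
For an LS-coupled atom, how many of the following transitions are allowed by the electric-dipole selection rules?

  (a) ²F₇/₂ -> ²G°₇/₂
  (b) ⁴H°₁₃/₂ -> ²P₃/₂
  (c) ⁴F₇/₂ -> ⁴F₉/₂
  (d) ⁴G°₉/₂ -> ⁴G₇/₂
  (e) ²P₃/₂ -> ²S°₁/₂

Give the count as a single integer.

3

(a) allowed
(b) forbidden (ΔS, ΔL, ΔJ fail)
(c) forbidden (parity fails)
(d) allowed
(e) allowed
Total allowed: 3 of 5.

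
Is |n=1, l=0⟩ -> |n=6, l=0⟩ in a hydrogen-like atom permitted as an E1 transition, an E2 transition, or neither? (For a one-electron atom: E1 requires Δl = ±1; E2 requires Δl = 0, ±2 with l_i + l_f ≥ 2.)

Δl = 0 − 0 = +0; l_i + l_f = 0.
E1 (Δl = ±1): not satisfied.
E2 (Δl = 0,±2, l_i+l_f ≥ 2): not satisfied.

neither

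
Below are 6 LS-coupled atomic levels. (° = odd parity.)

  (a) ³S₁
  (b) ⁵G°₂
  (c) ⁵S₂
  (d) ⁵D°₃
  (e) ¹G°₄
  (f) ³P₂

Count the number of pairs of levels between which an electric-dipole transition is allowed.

0

(a)–(b): forbidden (ΔS, ΔL).
(a)–(c): forbidden (parity, ΔS, ΔL).
(a)–(d): forbidden (ΔS, ΔL, ΔJ).
(a)–(e): forbidden (ΔS, ΔL, ΔJ).
(a)–(f): forbidden (parity).
(b)–(c): forbidden (ΔL).
(b)–(d): forbidden (parity, ΔL).
(b)–(e): forbidden (parity, ΔS, ΔJ).
(b)–(f): forbidden (ΔS, ΔL).
(c)–(d): forbidden (ΔL).
(c)–(e): forbidden (ΔS, ΔL, ΔJ).
(c)–(f): forbidden (parity, ΔS).
(d)–(e): forbidden (parity, ΔS, ΔL).
(d)–(f): forbidden (ΔS).
(e)–(f): forbidden (ΔS, ΔL, ΔJ).
Allowed pairs: 0 of 15.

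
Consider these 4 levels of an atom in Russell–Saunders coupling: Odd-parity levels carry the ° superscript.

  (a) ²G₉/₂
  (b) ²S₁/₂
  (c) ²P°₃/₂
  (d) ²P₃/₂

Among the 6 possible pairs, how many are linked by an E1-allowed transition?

2

(a)–(b): forbidden (parity, ΔL, ΔJ).
(a)–(c): forbidden (ΔL, ΔJ).
(a)–(d): forbidden (parity, ΔL, ΔJ).
(b)–(c): allowed.
(b)–(d): forbidden (parity).
(c)–(d): allowed.
Allowed pairs: 2 of 6.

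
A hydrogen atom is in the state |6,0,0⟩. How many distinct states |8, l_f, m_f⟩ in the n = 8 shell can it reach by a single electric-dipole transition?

E1 requires Δl = ±1, so l_f ∈ {-1, 1}; with 0 ≤ l_f ≤ n_f−1 = 7, the allowed l_f values are {1}.
For l_f = 1: m_f ∈ {m_i−1, m_i, m_i+1} ∩ [−1, 1] = {-1, 0, 1} → 3 states.
Total: 3.

3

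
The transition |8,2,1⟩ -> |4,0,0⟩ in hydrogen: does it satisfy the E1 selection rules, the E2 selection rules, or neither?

E2

Δl = 0 − 2 = -2; l_i + l_f = 2.
Δm_l = -1.
E1 (Δl = ±1, |Δm_l| ≤ 1): not satisfied.
E2 (Δl = 0,±2, l_i+l_f ≥ 2, |Δm_l| ≤ 2): satisfied.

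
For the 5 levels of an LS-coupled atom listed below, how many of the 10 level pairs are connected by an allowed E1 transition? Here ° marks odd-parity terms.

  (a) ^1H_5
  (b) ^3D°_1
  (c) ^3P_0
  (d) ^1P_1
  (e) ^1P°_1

2

(a)–(b): forbidden (ΔS, ΔL, ΔJ).
(a)–(c): forbidden (parity, ΔS, ΔL, ΔJ).
(a)–(d): forbidden (parity, ΔL, ΔJ).
(a)–(e): forbidden (ΔL, ΔJ).
(b)–(c): allowed.
(b)–(d): forbidden (ΔS).
(b)–(e): forbidden (parity, ΔS).
(c)–(d): forbidden (parity, ΔS).
(c)–(e): forbidden (ΔS).
(d)–(e): allowed.
Allowed pairs: 2 of 10.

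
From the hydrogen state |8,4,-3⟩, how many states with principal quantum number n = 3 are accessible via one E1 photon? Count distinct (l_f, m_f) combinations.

E1 requires l_f ∈ {3, 5}, but neither lies in [0, 2], so no final state is reachable.
Total: 0.

0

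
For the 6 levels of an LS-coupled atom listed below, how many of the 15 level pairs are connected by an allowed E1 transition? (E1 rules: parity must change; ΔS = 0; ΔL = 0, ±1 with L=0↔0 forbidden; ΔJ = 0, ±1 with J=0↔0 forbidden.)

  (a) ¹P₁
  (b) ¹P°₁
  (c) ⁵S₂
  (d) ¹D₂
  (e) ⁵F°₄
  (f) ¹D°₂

(a)–(b): allowed.
(a)–(c): forbidden (parity, ΔS).
(a)–(d): forbidden (parity).
(a)–(e): forbidden (ΔS, ΔL, ΔJ).
(a)–(f): allowed.
(b)–(c): forbidden (ΔS).
(b)–(d): allowed.
(b)–(e): forbidden (parity, ΔS, ΔL, ΔJ).
(b)–(f): forbidden (parity).
(c)–(d): forbidden (parity, ΔS, ΔL).
(c)–(e): forbidden (ΔL, ΔJ).
(c)–(f): forbidden (ΔS, ΔL).
(d)–(e): forbidden (ΔS, ΔJ).
(d)–(f): allowed.
(e)–(f): forbidden (parity, ΔS, ΔJ).
Allowed pairs: 4 of 15.

4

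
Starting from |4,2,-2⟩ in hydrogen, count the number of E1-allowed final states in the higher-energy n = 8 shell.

4

E1 requires Δl = ±1, so l_f ∈ {1, 3}; with 0 ≤ l_f ≤ n_f−1 = 7, the allowed l_f values are {1, 3}.
For l_f = 1: m_f ∈ {m_i−1, m_i, m_i+1} ∩ [−1, 1] = {-1} → 1 state.
For l_f = 3: m_f ∈ {m_i−1, m_i, m_i+1} ∩ [−3, 3] = {-3, -2, -1} → 3 states.
Total: 4.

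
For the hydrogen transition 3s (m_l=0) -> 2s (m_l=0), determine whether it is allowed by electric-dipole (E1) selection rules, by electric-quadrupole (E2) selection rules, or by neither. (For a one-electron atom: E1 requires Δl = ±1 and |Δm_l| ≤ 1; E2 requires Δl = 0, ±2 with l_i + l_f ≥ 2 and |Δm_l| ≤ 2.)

neither

Δl = 0 − 0 = +0; l_i + l_f = 0.
Δm_l = +0.
E1 (Δl = ±1, |Δm_l| ≤ 1): not satisfied.
E2 (Δl = 0,±2, l_i+l_f ≥ 2, |Δm_l| ≤ 2): not satisfied.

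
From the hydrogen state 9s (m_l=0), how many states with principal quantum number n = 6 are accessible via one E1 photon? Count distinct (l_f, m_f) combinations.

3

E1 requires Δl = ±1, so l_f ∈ {-1, 1}; with 0 ≤ l_f ≤ n_f−1 = 5, the allowed l_f values are {1}.
For l_f = 1: m_f ∈ {m_i−1, m_i, m_i+1} ∩ [−1, 1] = {-1, 0, 1} → 3 states.
Total: 3.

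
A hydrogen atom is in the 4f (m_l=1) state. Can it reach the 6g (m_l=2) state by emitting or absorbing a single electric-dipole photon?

l: 3 → 4 (Δl = +1). Δl = ±1 ok.
Δm_l = 2 − (1) = +1. E1 requires Δm_l = 0, ±1: ok.
All E1 selection rules are satisfied.

allowed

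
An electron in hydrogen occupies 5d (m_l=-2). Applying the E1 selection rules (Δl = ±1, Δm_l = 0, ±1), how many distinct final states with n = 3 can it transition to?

E1 requires Δl = ±1, so l_f ∈ {1, 3}; with 0 ≤ l_f ≤ n_f−1 = 2, the allowed l_f values are {1}.
For l_f = 1: m_f ∈ {m_i−1, m_i, m_i+1} ∩ [−1, 1] = {-1} → 1 state.
Total: 1.

1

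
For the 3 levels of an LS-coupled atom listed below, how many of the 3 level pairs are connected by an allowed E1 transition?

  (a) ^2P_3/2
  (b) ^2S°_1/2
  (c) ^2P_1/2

(a)–(b): allowed.
(a)–(c): forbidden (parity).
(b)–(c): allowed.
Allowed pairs: 2 of 3.

2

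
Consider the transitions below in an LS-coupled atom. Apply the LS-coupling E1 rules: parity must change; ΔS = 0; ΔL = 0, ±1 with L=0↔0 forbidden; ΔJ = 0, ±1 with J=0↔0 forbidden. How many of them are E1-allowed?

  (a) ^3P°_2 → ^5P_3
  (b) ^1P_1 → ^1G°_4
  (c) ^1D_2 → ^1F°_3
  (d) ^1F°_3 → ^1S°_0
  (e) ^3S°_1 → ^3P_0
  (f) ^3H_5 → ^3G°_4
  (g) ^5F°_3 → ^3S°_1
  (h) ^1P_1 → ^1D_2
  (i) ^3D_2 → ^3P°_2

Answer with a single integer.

4

(a) forbidden (ΔS fails)
(b) forbidden (ΔL, ΔJ fail)
(c) allowed
(d) forbidden (parity, ΔL, ΔJ fail)
(e) allowed
(f) allowed
(g) forbidden (parity, ΔS, ΔL, ΔJ fail)
(h) forbidden (parity fails)
(i) allowed
Total allowed: 4 of 9.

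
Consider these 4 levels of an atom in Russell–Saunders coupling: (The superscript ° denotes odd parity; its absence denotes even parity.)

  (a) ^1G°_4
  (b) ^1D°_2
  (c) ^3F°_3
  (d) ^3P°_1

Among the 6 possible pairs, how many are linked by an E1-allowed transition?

(a)–(b): forbidden (parity, ΔL, ΔJ).
(a)–(c): forbidden (parity, ΔS).
(a)–(d): forbidden (parity, ΔS, ΔL, ΔJ).
(b)–(c): forbidden (parity, ΔS).
(b)–(d): forbidden (parity, ΔS).
(c)–(d): forbidden (parity, ΔL, ΔJ).
Allowed pairs: 0 of 6.

0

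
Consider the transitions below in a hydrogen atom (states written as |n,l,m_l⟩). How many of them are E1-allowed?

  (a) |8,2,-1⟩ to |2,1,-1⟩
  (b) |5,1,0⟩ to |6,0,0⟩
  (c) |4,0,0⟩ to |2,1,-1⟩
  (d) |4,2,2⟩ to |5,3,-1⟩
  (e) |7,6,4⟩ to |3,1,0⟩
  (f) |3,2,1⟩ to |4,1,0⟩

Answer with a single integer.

4

(a) allowed
(b) allowed
(c) allowed
(d) forbidden — Δm_l = -3 (E1 requires Δm_l = 0, ±1)
(e) forbidden — Δl = -5 (E1 requires Δl = ±1); Δm_l = -4 (E1 requires Δm_l = 0, ±1)
(f) allowed
Total allowed: 4 of 6.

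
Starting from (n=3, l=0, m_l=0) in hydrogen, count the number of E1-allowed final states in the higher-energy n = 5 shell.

E1 requires Δl = ±1, so l_f ∈ {-1, 1}; with 0 ≤ l_f ≤ n_f−1 = 4, the allowed l_f values are {1}.
For l_f = 1: m_f ∈ {m_i−1, m_i, m_i+1} ∩ [−1, 1] = {-1, 0, 1} → 3 states.
Total: 3.

3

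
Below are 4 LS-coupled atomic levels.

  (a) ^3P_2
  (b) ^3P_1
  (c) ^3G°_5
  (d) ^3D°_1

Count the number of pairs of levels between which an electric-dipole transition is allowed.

2

(a)–(b): forbidden (parity).
(a)–(c): forbidden (ΔL, ΔJ).
(a)–(d): allowed.
(b)–(c): forbidden (ΔL, ΔJ).
(b)–(d): allowed.
(c)–(d): forbidden (parity, ΔL, ΔJ).
Allowed pairs: 2 of 6.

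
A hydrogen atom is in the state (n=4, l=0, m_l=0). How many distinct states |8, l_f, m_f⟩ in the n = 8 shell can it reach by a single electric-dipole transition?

E1 requires Δl = ±1, so l_f ∈ {-1, 1}; with 0 ≤ l_f ≤ n_f−1 = 7, the allowed l_f values are {1}.
For l_f = 1: m_f ∈ {m_i−1, m_i, m_i+1} ∩ [−1, 1] = {-1, 0, 1} → 3 states.
Total: 3.

3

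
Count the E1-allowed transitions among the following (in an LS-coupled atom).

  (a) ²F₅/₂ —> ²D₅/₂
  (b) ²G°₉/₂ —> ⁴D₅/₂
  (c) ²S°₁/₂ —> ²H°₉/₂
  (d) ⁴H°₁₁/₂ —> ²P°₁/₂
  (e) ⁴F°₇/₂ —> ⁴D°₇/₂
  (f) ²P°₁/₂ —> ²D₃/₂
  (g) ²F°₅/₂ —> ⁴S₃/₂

1

(a) forbidden (parity fails)
(b) forbidden (ΔS, ΔL, ΔJ fail)
(c) forbidden (parity, ΔL, ΔJ fail)
(d) forbidden (parity, ΔS, ΔL, ΔJ fail)
(e) forbidden (parity fails)
(f) allowed
(g) forbidden (ΔS, ΔL fail)
Total allowed: 1 of 7.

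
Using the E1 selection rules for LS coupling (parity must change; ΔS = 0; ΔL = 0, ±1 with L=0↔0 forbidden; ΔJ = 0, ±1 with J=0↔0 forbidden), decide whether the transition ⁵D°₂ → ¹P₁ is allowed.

forbidden

Parity must change: odd → even — passes.
ΔS = 0: S: 2 → 0 — fails.
ΔL = 0, ±1 (not L=0↔0): L: 2 → 1, ΔL = -1 — passes.
ΔJ = 0, ±1 (not J=0↔0): J: 2 → 1, ΔJ = -1 — passes.
Rule(s) violated: ΔS.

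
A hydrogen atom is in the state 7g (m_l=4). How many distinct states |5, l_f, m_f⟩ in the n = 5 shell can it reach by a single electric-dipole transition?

E1 requires Δl = ±1, so l_f ∈ {3, 5}; with 0 ≤ l_f ≤ n_f−1 = 4, the allowed l_f values are {3}.
For l_f = 3: m_f ∈ {m_i−1, m_i, m_i+1} ∩ [−3, 3] = {3} → 1 state.
Total: 1.

1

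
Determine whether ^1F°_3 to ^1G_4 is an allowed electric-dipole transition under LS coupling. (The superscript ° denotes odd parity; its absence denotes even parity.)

Reading off the term symbols: S 0→0, L 3→4, J 3→4, parity odd→even.
Parity must change: odd → even — ok.
ΔS = 0: S: 0 → 0 — ok.
ΔL = 0, ±1 (not L=0↔0): L: 3 → 4, ΔL = +1 — ok.
ΔJ = 0, ±1 (not J=0↔0): J: 3 → 4, ΔJ = +1 — ok.
All four E1 rules are satisfied.

allowed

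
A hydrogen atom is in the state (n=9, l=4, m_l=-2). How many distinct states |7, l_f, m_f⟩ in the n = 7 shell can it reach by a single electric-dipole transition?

6

E1 requires Δl = ±1, so l_f ∈ {3, 5}; with 0 ≤ l_f ≤ n_f−1 = 6, the allowed l_f values are {3, 5}.
For l_f = 3: m_f ∈ {m_i−1, m_i, m_i+1} ∩ [−3, 3] = {-3, -2, -1} → 3 states.
For l_f = 5: m_f ∈ {m_i−1, m_i, m_i+1} ∩ [−5, 5] = {-3, -2, -1} → 3 states.
Total: 6.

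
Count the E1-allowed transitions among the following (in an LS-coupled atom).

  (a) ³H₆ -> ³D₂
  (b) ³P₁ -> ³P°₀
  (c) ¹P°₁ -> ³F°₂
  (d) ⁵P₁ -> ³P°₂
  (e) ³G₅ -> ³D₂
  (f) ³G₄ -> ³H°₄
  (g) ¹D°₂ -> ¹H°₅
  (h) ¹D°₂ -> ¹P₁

3

(a) forbidden (parity, ΔL, ΔJ fail)
(b) allowed
(c) forbidden (parity, ΔS, ΔL fail)
(d) forbidden (ΔS fails)
(e) forbidden (parity, ΔL, ΔJ fail)
(f) allowed
(g) forbidden (parity, ΔL, ΔJ fail)
(h) allowed
Total allowed: 3 of 8.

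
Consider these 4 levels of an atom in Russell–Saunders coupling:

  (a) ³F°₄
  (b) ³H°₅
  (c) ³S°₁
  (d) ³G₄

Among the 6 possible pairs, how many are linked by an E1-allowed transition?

2

(a)–(b): forbidden (parity, ΔL).
(a)–(c): forbidden (parity, ΔL, ΔJ).
(a)–(d): allowed.
(b)–(c): forbidden (parity, ΔL, ΔJ).
(b)–(d): allowed.
(c)–(d): forbidden (ΔL, ΔJ).
Allowed pairs: 2 of 6.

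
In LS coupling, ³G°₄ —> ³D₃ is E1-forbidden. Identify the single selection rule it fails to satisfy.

Reading off the term symbols: S 1→1, L 4→2, J 4→3, parity odd→even.
ΔL = 0, ±1 (not L=0↔0): L: 4 → 2, ΔL = -2 — ✗.
ΔS = 0: S: 1 → 1 — ✓.
Parity must change: odd → even — ✓.
ΔJ = 0, ±1 (not J=0↔0): J: 4 → 3, ΔJ = -1 — ✓.

the ΔL = 0, ±1 rule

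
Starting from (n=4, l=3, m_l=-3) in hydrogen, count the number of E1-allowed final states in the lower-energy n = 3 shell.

1

E1 requires Δl = ±1, so l_f ∈ {2, 4}; with 0 ≤ l_f ≤ n_f−1 = 2, the allowed l_f values are {2}.
For l_f = 2: m_f ∈ {m_i−1, m_i, m_i+1} ∩ [−2, 2] = {-2} → 1 state.
Total: 1.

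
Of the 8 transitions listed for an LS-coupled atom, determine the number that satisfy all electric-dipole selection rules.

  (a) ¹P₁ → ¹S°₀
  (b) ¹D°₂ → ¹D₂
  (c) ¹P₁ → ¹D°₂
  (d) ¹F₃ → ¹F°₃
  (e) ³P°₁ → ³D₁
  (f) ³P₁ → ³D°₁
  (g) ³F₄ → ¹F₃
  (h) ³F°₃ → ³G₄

7

(a) allowed
(b) allowed
(c) allowed
(d) allowed
(e) allowed
(f) allowed
(g) forbidden (parity, ΔS fail)
(h) allowed
Total allowed: 7 of 8.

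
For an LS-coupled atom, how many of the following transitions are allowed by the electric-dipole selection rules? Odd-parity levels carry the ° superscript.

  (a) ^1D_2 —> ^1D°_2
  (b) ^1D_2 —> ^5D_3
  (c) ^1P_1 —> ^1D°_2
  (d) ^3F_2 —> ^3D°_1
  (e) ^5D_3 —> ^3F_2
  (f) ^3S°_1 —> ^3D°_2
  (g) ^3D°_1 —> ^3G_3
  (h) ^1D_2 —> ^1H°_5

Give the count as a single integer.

(a) allowed
(b) forbidden (parity, ΔS fail)
(c) allowed
(d) allowed
(e) forbidden (parity, ΔS fail)
(f) forbidden (parity, ΔL fail)
(g) forbidden (ΔL, ΔJ fail)
(h) forbidden (ΔL, ΔJ fail)
Total allowed: 3 of 8.

3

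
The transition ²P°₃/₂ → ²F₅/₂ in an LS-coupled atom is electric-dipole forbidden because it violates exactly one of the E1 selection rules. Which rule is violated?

the ΔL = 0, ±1 rule

Initial level: S=1/2, L=1, J=3/2, parity odd. Final level: S=1/2, L=3, J=5/2, parity even.
ΔJ = 0, ±1 (not J=0↔0): J: 3/2 → 5/2, ΔJ = +1 — ✓.
Parity must change: odd → even — ✓.
ΔL = 0, ±1 (not L=0↔0): L: 1 → 3, ΔL = +2 — ✗.
ΔS = 0: S: 1/2 → 1/2 — ✓.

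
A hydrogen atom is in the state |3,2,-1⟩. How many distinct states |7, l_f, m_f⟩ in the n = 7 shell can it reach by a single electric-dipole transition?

5

E1 requires Δl = ±1, so l_f ∈ {1, 3}; with 0 ≤ l_f ≤ n_f−1 = 6, the allowed l_f values are {1, 3}.
For l_f = 1: m_f ∈ {m_i−1, m_i, m_i+1} ∩ [−1, 1] = {-1, 0} → 2 states.
For l_f = 3: m_f ∈ {m_i−1, m_i, m_i+1} ∩ [−3, 3] = {-2, -1, 0} → 3 states.
Total: 5.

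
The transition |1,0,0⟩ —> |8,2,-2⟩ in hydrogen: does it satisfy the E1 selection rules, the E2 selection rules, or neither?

Δl = 2 − 0 = +2; l_i + l_f = 2.
Δm_l = -2.
E1 (Δl = ±1, |Δm_l| ≤ 1): not satisfied.
E2 (Δl = 0,±2, l_i+l_f ≥ 2, |Δm_l| ≤ 2): satisfied.

E2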